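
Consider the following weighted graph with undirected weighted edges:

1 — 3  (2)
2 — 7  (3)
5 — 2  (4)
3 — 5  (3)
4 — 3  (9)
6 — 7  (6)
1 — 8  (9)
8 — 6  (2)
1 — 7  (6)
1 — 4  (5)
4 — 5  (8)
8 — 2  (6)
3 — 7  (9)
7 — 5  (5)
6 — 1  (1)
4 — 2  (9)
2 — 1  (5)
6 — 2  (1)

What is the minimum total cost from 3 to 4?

Compare a few routes:
3–5–4: 3+8 = 11
3–1–4: 2+5 = 7
3–1–6–2–4: 2+1+1+9 = 13
3–4: 9 = 9
Cheapest is 3–1–4 at 7.

7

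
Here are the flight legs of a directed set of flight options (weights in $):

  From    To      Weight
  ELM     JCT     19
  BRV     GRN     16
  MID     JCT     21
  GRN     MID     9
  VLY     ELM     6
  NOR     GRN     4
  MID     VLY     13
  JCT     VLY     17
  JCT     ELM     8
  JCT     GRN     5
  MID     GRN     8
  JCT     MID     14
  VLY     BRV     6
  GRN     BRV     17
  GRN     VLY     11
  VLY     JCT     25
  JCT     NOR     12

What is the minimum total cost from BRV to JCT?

Compare a few routes:
BRV - GRN - MID - JCT: 16+9+21 = 46
BRV - GRN - VLY - ELM - JCT: 16+11+6+19 = 52
The minimum is $46 via BRV - GRN - MID - JCT.

$46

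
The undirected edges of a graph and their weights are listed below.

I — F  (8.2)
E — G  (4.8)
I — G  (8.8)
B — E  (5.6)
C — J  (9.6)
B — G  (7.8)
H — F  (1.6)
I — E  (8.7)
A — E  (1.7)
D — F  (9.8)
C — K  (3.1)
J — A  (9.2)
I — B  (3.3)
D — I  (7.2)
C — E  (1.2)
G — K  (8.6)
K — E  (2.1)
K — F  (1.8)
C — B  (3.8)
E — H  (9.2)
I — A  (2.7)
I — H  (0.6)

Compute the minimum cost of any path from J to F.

14.1

Shortest distances from J:
J: 0
A: 9.2  (via J)
C: 9.6  (via J)
E: 10.8  (via C)
I: 11.9  (via A)
H: 12.5  (via I)
K: 12.7  (via C)
B: 13.4  (via C)
F: 14.1  (via H)
Shortest route: J → A → I → H → F = 14.1.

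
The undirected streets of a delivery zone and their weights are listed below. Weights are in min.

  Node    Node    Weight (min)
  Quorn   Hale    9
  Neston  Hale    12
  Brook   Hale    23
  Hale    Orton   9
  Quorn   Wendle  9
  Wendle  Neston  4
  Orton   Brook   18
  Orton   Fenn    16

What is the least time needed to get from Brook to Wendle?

Candidate routes:
Brook - Hale - Neston - Wendle: 23+12+4 = 39
Brook - Hale - Quorn - Wendle: 23+9+9 = 41
Brook - Orton - Hale - Neston - Wendle: 18+9+12+4 = 43
Cheapest is Brook - Hale - Neston - Wendle at 39 min.

39 min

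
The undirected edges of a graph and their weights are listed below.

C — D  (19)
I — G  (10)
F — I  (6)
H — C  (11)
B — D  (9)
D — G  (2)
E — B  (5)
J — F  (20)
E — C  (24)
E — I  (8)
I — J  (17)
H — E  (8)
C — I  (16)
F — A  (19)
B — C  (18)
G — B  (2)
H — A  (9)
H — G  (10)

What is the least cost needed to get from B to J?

29

Compare a few routes:
B → D → G → I → J: 9+2+10+17 = 38
B → G → I → J: 2+10+17 = 29
B → E → I → J: 5+8+17 = 30
Cheapest is B → G → I → J at 29.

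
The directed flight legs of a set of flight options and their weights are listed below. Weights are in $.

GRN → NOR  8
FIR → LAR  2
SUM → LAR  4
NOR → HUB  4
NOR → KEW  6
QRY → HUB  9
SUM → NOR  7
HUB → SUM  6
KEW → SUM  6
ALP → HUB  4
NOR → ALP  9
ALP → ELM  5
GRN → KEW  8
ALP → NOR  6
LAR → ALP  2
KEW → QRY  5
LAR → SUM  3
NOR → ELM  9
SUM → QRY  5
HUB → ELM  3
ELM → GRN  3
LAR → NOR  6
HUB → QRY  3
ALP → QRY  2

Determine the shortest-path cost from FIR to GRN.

$12

Shortest distances from FIR:
FIR: 0
LAR: 2  (via FIR)
ALP: 4  (via LAR)
SUM: 5  (via LAR)
QRY: 6  (via ALP)
HUB: 8  (via ALP)
NOR: 8  (via LAR)
ELM: 9  (via ALP)
GRN: 12  (via ELM)
Shortest route: FIR → LAR → ALP → ELM → GRN = $12.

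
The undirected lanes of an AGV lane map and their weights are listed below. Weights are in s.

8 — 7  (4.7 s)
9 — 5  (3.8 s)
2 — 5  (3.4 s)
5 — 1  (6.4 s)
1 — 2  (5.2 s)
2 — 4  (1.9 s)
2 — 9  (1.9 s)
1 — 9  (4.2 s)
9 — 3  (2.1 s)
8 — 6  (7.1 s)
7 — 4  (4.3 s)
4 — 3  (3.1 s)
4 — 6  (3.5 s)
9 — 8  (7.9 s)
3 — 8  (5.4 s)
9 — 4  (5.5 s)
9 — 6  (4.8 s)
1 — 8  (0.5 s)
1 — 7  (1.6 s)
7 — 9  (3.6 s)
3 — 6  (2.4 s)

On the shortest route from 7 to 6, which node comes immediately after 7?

4

Enumerating some paths:
7 - 9 - 6: 3.6+4.8 = 8.4
7 - 4 - 6: 4.3+3.5 = 7.8
7 - 1 - 8 - 6: 1.6+0.5+7.1 = 9.2
7 - 9 - 3 - 6: 3.6+2.1+2.4 = 8.1
The minimum is 7.8 s via 7 - 4 - 6.
So from 7 the first move is to 4.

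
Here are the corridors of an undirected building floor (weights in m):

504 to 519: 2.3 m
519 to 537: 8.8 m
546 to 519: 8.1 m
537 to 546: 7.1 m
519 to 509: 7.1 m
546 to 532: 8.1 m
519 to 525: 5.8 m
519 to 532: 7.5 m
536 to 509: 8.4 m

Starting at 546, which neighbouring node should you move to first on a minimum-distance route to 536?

Compare a few routes:
546 - 537 - 519 - 509 - 536: 7.1+8.8+7.1+8.4 = 31.4
546 - 519 - 509 - 536: 8.1+7.1+8.4 = 23.6
546 - 532 - 519 - 509 - 536: 8.1+7.5+7.1+8.4 = 31.1
Cheapest is 546 - 519 - 509 - 536 at 23.6 m.
So from 546 the first move is to 519.

519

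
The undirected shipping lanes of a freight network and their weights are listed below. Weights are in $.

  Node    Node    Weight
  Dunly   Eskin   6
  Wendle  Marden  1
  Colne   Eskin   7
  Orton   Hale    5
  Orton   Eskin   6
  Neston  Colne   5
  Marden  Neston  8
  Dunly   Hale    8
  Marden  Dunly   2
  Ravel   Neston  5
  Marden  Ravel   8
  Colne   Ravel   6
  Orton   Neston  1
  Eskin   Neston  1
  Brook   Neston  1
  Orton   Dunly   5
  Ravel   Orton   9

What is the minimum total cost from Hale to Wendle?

Shortest distances from Hale:
Hale: 0
Orton: 5  (via Hale)
Neston: 6  (via Orton)
Brook: 7  (via Neston)
Eskin: 7  (via Neston)
Dunly: 8  (via Hale)
Marden: 10  (via Dunly)
Wendle: 11  (via Marden)
Shortest route: Hale–Dunly–Marden–Wendle = $11.

$11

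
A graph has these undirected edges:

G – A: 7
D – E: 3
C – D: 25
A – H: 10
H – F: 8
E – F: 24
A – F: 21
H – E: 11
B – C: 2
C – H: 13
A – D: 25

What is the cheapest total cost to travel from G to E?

Settle nodes by increasing distance from G:
G: 0
A: 7  (via G)
H: 17  (via A)
F: 25  (via H)
E: 28  (via H)
Shortest route: G → A → H → E = 28.

28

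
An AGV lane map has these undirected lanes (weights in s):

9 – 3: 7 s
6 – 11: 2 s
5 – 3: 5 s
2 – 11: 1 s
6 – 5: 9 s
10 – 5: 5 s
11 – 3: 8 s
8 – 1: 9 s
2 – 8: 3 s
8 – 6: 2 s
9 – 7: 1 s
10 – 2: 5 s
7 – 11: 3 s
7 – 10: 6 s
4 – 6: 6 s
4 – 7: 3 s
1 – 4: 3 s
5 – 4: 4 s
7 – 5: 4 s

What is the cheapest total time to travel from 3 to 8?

Settle nodes by increasing distance from 3:
3: 0
5: 5  (via 3)
9: 7  (via 3)
7: 8  (via 9)
11: 8  (via 3)
2: 9  (via 11)
4: 9  (via 5)
6: 10  (via 11)
10: 10  (via 5)
1: 12  (via 4)
8: 12  (via 2)
Shortest route: 3–11–2–8 = 12 s.

12 s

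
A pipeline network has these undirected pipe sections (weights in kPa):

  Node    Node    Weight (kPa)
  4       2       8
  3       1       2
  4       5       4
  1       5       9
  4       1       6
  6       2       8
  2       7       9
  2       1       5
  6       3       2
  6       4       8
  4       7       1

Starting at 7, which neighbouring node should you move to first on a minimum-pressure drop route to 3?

4

Candidate routes:
7 - 4 - 6 - 3: 1+8+2 = 11
7 - 2 - 1 - 3: 9+5+2 = 16
7 - 4 - 1 - 3: 1+6+2 = 9
7 - 4 - 2 - 1 - 3: 1+8+5+2 = 16
Cheapest is 7 - 4 - 1 - 3 at 9 kPa.
So from 7 the first move is to 4.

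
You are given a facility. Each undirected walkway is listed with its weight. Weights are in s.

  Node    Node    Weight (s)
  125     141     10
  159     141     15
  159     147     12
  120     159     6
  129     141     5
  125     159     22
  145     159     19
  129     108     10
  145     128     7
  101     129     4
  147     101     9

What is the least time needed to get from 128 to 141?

41 s

Shortest distances from 128:
128: 0
145: 7  (via 128)
159: 26  (via 145)
120: 32  (via 159)
147: 38  (via 159)
141: 41  (via 159)
Shortest route: 128–145–159–141 = 41 s.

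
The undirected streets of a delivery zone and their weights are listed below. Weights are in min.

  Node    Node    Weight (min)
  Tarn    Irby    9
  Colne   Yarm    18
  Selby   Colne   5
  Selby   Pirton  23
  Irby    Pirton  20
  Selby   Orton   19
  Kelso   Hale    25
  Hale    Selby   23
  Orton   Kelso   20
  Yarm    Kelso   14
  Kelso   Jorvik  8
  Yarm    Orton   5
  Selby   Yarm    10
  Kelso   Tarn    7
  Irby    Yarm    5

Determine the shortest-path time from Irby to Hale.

Shortest distances from Irby:
Irby: 0
Yarm: 5  (via Irby)
Tarn: 9  (via Irby)
Orton: 10  (via Yarm)
Selby: 15  (via Yarm)
Kelso: 16  (via Tarn)
Pirton: 20  (via Irby)
Colne: 20  (via Selby)
Jorvik: 24  (via Kelso)
Hale: 38  (via Selby)
Shortest route: Irby → Yarm → Selby → Hale = 38 min.

38 min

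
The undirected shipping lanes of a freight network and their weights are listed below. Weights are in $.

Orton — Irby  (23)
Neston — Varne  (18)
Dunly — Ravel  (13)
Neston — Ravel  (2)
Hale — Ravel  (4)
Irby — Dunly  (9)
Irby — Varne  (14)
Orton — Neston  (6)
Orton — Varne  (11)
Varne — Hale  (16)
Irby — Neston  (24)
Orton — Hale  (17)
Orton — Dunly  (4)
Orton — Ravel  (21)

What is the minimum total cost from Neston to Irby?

$19

Running Dijkstra from Neston:
Neston: 0
Ravel: 2  (via Neston)
Orton: 6  (via Neston)
Hale: 6  (via Ravel)
Dunly: 10  (via Orton)
Varne: 17  (via Orton)
Irby: 19  (via Dunly)
Shortest route: Neston–Orton–Dunly–Irby = $19.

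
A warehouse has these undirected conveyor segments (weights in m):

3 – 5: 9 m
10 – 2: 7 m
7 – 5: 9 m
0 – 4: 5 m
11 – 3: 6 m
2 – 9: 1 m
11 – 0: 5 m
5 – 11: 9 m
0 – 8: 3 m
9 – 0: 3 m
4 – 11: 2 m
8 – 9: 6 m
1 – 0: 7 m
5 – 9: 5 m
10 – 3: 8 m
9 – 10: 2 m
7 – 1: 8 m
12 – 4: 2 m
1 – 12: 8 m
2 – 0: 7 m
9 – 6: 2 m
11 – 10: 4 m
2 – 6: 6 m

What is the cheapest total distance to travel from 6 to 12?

12 m

Enumerating some paths:
6 - 9 - 0 - 11 - 4 - 12: 2+3+5+2+2 = 14
6 - 9 - 0 - 4 - 12: 2+3+5+2 = 12
Cheapest is 6 - 9 - 0 - 4 - 12 at 12 m.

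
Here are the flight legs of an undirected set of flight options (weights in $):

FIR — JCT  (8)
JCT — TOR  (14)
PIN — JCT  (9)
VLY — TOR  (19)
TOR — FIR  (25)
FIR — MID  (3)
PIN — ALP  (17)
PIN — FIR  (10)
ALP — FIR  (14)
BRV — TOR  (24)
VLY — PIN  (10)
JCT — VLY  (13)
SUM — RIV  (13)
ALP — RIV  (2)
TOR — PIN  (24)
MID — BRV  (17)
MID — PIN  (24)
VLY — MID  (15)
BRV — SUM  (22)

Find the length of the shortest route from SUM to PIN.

Enumerating some paths:
SUM–RIV–ALP–PIN: 13+2+17 = 32
SUM–RIV–ALP–FIR–PIN: 13+2+14+10 = 39
Cheapest is SUM–RIV–ALP–PIN at $32.

$32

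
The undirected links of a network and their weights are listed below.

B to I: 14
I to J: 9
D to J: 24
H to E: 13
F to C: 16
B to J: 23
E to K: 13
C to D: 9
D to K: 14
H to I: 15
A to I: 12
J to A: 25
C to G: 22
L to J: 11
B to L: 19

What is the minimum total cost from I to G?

64

Shortest distances from I:
I: 0
J: 9  (via I)
A: 12  (via I)
B: 14  (via I)
H: 15  (via I)
L: 20  (via J)
E: 28  (via H)
D: 33  (via J)
K: 41  (via E)
C: 42  (via D)
F: 58  (via C)
G: 64  (via C)
Shortest route: I–J–D–C–G = 64.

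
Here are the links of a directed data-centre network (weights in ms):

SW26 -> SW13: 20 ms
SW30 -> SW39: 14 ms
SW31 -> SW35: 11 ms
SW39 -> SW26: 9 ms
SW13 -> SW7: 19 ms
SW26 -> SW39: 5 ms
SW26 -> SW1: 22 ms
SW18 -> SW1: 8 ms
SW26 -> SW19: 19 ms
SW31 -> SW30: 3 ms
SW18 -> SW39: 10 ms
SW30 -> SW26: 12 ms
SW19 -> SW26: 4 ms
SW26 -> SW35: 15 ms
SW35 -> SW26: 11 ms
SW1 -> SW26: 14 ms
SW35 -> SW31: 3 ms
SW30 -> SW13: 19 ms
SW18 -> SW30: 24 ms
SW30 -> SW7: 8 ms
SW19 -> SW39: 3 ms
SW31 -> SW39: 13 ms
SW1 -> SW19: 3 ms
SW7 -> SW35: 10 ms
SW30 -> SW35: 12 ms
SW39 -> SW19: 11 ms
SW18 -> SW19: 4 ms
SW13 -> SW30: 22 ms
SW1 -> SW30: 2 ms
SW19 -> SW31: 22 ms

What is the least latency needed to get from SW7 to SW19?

Compare a few routes:
SW7–SW35–SW31–SW39–SW19: 10+3+13+11 = 37
SW7–SW35–SW26–SW19: 10+11+19 = 40
SW7–SW35–SW31–SW30–SW39–SW19: 10+3+3+14+11 = 41
The minimum is 37 ms via SW7–SW35–SW31–SW39–SW19.

37 ms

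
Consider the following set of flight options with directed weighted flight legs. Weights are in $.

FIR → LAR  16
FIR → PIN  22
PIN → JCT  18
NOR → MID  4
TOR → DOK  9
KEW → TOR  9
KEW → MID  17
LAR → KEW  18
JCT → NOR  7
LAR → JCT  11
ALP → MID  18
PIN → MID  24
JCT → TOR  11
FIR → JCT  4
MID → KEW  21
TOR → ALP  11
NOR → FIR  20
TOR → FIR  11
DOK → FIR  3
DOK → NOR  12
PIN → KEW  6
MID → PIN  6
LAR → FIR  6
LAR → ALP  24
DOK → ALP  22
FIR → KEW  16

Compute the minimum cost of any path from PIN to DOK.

$24

Settle nodes by increasing distance from PIN:
PIN: 0
KEW: 6  (via PIN)
TOR: 15  (via KEW)
JCT: 18  (via PIN)
MID: 23  (via KEW)
DOK: 24  (via TOR)
Shortest route: PIN–KEW–TOR–DOK = $24.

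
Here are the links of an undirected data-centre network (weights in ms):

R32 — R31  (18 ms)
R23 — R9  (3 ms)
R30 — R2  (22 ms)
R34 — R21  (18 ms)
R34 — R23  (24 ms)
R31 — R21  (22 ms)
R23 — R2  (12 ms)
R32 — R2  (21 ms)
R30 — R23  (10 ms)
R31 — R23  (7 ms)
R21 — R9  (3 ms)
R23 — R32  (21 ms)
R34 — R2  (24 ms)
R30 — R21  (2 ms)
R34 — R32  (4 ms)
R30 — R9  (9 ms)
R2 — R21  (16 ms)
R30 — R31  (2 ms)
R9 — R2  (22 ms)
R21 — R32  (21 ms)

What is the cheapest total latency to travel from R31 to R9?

7 ms

Candidate routes:
R31 - R30 - R21 - R9: 2+2+3 = 7
R31 - R30 - R9: 2+9 = 11
R31 - R23 - R9: 7+3 = 10
Cheapest is R31 - R30 - R21 - R9 at 7 ms.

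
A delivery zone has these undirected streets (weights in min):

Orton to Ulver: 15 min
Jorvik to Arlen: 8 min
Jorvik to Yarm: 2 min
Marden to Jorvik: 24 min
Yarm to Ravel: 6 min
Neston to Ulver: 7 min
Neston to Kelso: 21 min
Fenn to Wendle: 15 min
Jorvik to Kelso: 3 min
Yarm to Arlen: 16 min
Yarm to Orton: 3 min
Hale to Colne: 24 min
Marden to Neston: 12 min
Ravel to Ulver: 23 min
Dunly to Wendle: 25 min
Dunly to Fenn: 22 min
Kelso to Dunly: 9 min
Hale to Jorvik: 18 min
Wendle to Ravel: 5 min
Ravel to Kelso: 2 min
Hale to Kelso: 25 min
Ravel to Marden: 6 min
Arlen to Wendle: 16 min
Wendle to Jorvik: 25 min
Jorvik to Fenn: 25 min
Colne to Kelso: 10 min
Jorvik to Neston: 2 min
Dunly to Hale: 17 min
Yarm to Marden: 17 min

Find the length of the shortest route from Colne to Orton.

Candidate routes:
Colne → Kelso → Jorvik → Yarm → Orton: 10+3+2+3 = 18
Colne → Kelso → Ravel → Marden → Neston → Jorvik → Yarm → Orton: 10+2+6+12+2+2+3 = 37
Colne → Kelso → Jorvik → Neston → Ulver → Orton: 10+3+2+7+15 = 37
Colne → Kelso → Ravel → Yarm → Orton: 10+2+6+3 = 21
Cheapest is Colne → Kelso → Jorvik → Yarm → Orton at 18 min.

18 min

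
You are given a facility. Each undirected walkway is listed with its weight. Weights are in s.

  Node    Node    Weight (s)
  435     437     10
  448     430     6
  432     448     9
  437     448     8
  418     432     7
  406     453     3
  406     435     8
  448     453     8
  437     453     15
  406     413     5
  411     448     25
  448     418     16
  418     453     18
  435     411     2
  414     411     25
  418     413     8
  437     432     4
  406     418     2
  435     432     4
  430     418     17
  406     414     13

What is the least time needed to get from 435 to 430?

19 s

Candidate routes:
435 - 432 - 448 - 430: 4+9+6 = 19
435 - 432 - 437 - 448 - 430: 4+4+8+6 = 22
Cheapest is 435 - 432 - 448 - 430 at 19 s.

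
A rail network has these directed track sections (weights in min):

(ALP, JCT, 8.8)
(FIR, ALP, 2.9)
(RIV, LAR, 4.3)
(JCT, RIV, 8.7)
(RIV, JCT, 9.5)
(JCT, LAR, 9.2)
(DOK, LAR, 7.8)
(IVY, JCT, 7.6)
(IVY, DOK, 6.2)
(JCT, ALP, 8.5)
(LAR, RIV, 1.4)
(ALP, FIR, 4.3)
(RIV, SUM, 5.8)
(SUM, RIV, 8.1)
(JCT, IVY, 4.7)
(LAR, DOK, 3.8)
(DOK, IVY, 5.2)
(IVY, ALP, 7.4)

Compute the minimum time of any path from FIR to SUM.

26.2 min

Shortest distances from FIR:
FIR: 0
ALP: 2.9  (via FIR)
JCT: 11.7  (via ALP)
IVY: 16.4  (via JCT)
RIV: 20.4  (via JCT)
LAR: 20.9  (via JCT)
DOK: 22.6  (via IVY)
SUM: 26.2  (via RIV)
Shortest route: FIR–ALP–JCT–RIV–SUM = 26.2 min.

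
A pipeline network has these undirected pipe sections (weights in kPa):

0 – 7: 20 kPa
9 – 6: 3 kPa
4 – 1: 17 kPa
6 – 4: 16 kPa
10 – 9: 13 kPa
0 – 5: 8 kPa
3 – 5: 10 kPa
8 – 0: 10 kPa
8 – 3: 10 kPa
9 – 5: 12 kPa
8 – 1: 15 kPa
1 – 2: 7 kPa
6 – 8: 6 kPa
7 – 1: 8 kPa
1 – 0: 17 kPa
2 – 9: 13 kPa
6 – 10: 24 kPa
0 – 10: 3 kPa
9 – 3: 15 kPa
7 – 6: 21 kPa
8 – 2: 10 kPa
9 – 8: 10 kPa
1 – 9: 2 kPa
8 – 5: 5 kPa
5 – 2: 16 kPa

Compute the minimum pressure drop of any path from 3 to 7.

25 kPa

Running Dijkstra from 3:
3: 0
5: 10  (via 3)
8: 10  (via 3)
9: 15  (via 3)
6: 16  (via 8)
1: 17  (via 9)
0: 18  (via 5)
2: 20  (via 8)
10: 21  (via 0)
7: 25  (via 1)
Shortest route: 3 → 9 → 1 → 7 = 25 kPa.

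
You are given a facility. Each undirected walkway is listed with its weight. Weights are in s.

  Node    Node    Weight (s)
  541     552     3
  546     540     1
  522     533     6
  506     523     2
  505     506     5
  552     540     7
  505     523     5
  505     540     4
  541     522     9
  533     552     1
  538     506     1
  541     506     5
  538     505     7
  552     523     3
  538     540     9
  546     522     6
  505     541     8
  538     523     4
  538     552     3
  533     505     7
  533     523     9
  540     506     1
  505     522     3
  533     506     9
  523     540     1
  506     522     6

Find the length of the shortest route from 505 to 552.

8 s

Enumerating some paths:
505–523–552: 5+3 = 8
505–506–538–552: 5+1+3 = 9
505–540–506–538–552: 4+1+1+3 = 9
505–506–540–523–552: 5+1+1+3 = 10
The minimum is 8 s via 505–523–552.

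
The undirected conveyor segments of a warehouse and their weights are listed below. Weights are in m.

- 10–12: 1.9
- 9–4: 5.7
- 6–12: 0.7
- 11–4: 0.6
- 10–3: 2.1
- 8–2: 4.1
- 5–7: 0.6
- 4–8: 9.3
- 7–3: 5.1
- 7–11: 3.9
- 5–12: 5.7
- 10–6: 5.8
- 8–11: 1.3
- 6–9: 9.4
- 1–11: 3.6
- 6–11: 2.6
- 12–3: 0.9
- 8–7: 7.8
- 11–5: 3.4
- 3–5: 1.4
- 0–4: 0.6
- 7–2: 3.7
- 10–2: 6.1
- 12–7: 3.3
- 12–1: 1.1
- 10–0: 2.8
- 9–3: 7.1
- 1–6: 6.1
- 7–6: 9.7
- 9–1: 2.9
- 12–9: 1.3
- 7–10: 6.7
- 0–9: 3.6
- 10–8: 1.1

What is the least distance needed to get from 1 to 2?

Settle nodes by increasing distance from 1:
1: 0
12: 1.1  (via 1)
6: 1.8  (via 12)
3: 2  (via 12)
9: 2.4  (via 12)
10: 3  (via 12)
5: 3.4  (via 3)
11: 3.6  (via 1)
7: 4  (via 5)
8: 4.1  (via 10)
4: 4.2  (via 11)
0: 4.8  (via 4)
2: 7.7  (via 7)
Shortest route: 1 → 12 → 3 → 5 → 7 → 2 = 7.7 m.

7.7 m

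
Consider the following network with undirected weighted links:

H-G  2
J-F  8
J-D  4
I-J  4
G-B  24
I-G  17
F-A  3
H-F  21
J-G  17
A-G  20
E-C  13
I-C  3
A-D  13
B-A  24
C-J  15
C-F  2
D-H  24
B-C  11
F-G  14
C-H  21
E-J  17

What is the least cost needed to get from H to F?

Candidate routes:
H - F: 21 = 21
H - G - F: 2+14 = 16
Cheapest is H - G - F at 16.

16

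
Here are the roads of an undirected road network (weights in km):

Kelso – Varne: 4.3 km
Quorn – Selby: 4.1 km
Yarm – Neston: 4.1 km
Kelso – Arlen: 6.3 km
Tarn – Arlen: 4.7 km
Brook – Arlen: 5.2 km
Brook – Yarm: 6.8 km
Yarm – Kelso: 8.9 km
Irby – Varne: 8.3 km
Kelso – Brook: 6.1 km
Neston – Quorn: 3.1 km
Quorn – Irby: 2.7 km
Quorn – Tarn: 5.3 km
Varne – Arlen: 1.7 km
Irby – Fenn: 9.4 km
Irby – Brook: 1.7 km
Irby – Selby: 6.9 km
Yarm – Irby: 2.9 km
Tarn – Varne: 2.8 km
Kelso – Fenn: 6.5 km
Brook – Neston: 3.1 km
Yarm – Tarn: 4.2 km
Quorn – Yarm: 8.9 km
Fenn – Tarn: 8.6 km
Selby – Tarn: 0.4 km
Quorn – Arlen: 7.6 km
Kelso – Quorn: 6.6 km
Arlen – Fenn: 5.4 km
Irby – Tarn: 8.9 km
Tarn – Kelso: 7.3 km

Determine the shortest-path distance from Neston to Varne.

10 km

Enumerating some paths:
Neston–Brook–Arlen–Varne: 3.1+5.2+1.7 = 10
Neston–Quorn–Selby–Tarn–Varne: 3.1+4.1+0.4+2.8 = 10.4
Neston–Yarm–Tarn–Varne: 4.1+4.2+2.8 = 11.1
Cheapest is Neston–Brook–Arlen–Varne at 10 km.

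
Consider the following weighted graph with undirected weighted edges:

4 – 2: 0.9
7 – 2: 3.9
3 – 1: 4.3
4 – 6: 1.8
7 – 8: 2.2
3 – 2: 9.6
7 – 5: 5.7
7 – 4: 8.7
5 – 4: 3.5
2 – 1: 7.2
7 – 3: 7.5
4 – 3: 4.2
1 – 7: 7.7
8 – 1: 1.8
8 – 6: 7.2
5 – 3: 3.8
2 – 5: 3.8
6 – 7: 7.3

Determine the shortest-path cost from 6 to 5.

5.3

Settle nodes by increasing distance from 6:
6: 0
4: 1.8  (via 6)
2: 2.7  (via 4)
5: 5.3  (via 4)
Shortest route: 6–4–5 = 5.3.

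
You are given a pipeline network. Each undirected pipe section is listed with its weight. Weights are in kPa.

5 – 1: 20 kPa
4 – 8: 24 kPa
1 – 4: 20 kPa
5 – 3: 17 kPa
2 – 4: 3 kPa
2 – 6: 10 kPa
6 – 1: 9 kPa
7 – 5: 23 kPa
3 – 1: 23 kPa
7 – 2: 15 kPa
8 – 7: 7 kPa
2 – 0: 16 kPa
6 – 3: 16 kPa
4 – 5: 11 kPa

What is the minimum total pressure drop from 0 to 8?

Candidate routes:
0 → 2 → 7 → 8: 16+15+7 = 38
0 → 2 → 4 → 5 → 7 → 8: 16+3+11+23+7 = 60
0 → 2 → 6 → 1 → 4 → 8: 16+10+9+20+24 = 79
0 → 2 → 4 → 8: 16+3+24 = 43
Cheapest is 0 → 2 → 7 → 8 at 38 kPa.

38 kPa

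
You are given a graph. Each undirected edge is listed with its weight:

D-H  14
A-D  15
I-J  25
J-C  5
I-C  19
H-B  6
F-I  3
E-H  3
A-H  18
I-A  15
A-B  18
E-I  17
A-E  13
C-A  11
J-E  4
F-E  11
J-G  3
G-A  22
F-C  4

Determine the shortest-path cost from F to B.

20

Shortest distances from F:
F: 0
I: 3  (via F)
C: 4  (via F)
J: 9  (via C)
E: 11  (via F)
G: 12  (via J)
H: 14  (via E)
A: 15  (via C)
B: 20  (via H)
Shortest route: F → E → H → B = 20.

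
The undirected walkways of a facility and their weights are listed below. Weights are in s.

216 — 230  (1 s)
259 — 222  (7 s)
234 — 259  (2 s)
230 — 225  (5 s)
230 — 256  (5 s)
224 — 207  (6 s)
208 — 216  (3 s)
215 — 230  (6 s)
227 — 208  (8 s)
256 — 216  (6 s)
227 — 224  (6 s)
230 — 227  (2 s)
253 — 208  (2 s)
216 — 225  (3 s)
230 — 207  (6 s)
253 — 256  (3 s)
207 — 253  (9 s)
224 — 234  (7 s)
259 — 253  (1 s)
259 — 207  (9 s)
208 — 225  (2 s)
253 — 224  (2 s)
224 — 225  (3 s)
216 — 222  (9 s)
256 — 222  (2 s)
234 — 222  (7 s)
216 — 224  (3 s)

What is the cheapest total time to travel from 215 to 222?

Enumerating some paths:
215–230–256–222: 6+5+2 = 13
215–230–216–256–222: 6+1+6+2 = 15
The minimum is 13 s via 215–230–256–222.

13 s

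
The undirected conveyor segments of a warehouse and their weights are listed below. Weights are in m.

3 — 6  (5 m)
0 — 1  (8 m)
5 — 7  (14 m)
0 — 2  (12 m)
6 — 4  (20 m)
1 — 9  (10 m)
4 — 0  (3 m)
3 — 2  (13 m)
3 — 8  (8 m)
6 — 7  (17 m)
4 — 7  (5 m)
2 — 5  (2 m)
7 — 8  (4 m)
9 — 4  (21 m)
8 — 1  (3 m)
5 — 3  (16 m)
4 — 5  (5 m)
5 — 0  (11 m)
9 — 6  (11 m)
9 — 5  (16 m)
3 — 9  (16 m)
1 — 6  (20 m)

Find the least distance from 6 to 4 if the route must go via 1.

Shortest 6→1: 6–3–8–1 = 16
Best 1 to 4: 1–0–4 costing 11
Total via 1: 16 + 11 = 27 m.

27 m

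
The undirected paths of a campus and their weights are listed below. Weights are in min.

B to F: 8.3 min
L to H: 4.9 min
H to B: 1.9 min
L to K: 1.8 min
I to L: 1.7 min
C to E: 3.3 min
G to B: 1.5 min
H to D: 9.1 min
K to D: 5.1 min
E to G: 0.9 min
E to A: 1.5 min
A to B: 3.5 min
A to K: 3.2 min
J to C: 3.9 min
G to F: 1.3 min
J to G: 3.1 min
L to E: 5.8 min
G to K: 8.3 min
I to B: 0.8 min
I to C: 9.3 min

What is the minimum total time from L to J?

7.1 min

Shortest distances from L:
L: 0
I: 1.7  (via L)
K: 1.8  (via L)
B: 2.5  (via I)
G: 4  (via B)
H: 4.4  (via B)
E: 4.9  (via G)
A: 5  (via K)
F: 5.3  (via G)
D: 6.9  (via K)
J: 7.1  (via G)
Shortest route: L → I → B → G → J = 7.1 min.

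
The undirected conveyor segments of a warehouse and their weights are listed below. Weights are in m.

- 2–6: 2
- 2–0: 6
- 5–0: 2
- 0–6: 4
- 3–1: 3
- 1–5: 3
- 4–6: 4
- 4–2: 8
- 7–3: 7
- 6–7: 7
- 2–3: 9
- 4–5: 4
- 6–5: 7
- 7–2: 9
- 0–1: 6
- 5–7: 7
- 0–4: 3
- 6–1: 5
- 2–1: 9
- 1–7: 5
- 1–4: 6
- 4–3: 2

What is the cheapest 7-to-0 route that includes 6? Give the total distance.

11 m

Best 7 to 6: 7 → 6 costing 7
Shortest 6→0: 6 → 0 = 4
Total via 6: 7 + 4 = 11 m.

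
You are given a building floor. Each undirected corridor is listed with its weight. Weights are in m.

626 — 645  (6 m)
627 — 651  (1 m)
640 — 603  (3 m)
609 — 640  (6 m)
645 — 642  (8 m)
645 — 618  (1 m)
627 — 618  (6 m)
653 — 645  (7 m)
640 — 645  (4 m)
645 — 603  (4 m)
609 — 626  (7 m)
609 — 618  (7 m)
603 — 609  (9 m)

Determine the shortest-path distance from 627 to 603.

Candidate routes:
627 - 618 - 609 - 603: 6+7+9 = 22
627 - 618 - 645 - 603: 6+1+4 = 11
627 - 618 - 645 - 640 - 603: 6+1+4+3 = 14
Cheapest is 627 - 618 - 645 - 603 at 11 m.

11 m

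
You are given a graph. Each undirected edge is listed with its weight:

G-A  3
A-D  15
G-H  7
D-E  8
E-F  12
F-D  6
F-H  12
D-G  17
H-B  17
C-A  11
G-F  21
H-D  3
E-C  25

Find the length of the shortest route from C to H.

Compare a few routes:
C–A–G–H: 11+3+7 = 21
C–A–D–H: 11+15+3 = 29
The minimum is 21 via C–A–G–H.

21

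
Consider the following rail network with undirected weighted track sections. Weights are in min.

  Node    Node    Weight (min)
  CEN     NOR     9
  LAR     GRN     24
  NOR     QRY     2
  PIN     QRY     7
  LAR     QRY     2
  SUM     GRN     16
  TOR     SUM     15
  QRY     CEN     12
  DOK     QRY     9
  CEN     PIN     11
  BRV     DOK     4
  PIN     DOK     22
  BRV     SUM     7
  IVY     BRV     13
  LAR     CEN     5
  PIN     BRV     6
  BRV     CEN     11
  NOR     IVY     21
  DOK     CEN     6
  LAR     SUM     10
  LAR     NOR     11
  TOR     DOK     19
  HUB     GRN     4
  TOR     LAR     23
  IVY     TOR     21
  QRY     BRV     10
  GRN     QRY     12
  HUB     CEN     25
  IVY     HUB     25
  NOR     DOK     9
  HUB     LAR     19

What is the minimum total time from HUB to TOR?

35 min

Shortest distances from HUB:
HUB: 0
GRN: 4  (via HUB)
QRY: 16  (via GRN)
LAR: 18  (via QRY)
NOR: 18  (via QRY)
SUM: 20  (via GRN)
PIN: 23  (via QRY)
CEN: 23  (via LAR)
IVY: 25  (via HUB)
DOK: 25  (via QRY)
BRV: 26  (via QRY)
TOR: 35  (via SUM)
Shortest route: HUB → GRN → SUM → TOR = 35 min.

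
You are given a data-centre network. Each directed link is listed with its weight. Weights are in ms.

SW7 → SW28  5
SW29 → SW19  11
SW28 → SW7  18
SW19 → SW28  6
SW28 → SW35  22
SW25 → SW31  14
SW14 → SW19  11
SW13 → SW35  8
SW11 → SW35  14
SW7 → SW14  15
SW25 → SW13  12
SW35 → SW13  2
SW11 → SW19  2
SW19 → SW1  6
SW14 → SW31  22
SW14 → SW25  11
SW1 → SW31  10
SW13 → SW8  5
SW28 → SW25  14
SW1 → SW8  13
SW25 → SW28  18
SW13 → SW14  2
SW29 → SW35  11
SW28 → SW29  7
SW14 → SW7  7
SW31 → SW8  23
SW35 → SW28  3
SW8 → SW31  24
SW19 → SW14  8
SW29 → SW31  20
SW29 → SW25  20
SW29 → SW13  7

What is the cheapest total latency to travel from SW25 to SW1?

Shortest distances from SW25:
SW25: 0
SW13: 12  (via SW25)
SW14: 14  (via SW13)
SW31: 14  (via SW25)
SW8: 17  (via SW13)
SW28: 18  (via SW25)
SW35: 20  (via SW13)
SW7: 21  (via SW14)
SW19: 25  (via SW14)
SW29: 25  (via SW28)
SW1: 31  (via SW19)
Shortest route: SW25–SW13–SW14–SW19–SW1 = 31 ms.

31 ms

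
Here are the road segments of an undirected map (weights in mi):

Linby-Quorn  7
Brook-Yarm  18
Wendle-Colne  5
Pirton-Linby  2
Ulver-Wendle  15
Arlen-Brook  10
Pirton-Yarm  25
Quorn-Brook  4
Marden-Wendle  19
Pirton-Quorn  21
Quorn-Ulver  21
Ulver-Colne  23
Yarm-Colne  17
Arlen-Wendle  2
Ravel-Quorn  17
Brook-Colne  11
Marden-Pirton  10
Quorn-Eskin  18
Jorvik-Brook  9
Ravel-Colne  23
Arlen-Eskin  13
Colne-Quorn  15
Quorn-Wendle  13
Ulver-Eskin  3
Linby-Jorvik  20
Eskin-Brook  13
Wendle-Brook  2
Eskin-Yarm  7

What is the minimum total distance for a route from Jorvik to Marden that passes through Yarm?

Shortest Jorvik→Yarm: Jorvik–Brook–Yarm = 27
Shortest Yarm→Marden: Yarm–Pirton–Marden = 35
Total via Yarm: 27 + 35 = 62 mi.

62 mi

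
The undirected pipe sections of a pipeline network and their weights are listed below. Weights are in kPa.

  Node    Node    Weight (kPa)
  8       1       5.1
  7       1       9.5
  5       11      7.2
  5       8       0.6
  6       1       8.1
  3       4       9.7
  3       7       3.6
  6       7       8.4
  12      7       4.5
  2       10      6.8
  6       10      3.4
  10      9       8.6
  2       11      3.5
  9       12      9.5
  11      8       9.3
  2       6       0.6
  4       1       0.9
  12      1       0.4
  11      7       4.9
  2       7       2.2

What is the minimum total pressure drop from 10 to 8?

Settle nodes by increasing distance from 10:
10: 0
6: 3.4  (via 10)
2: 4  (via 6)
7: 6.2  (via 2)
11: 7.5  (via 2)
9: 8.6  (via 10)
3: 9.8  (via 7)
12: 10.7  (via 7)
1: 11.1  (via 12)
4: 12  (via 1)
5: 14.7  (via 11)
8: 15.3  (via 5)
Shortest route: 10–6–2–11–5–8 = 15.3 kPa.

15.3 kPa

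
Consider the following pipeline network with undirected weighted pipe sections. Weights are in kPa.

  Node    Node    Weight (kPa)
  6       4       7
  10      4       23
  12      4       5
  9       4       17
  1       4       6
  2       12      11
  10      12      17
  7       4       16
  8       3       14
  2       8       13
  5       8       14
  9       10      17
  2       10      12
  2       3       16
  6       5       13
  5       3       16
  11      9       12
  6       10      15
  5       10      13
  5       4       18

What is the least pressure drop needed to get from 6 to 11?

36 kPa

Running Dijkstra from 6:
6: 0
4: 7  (via 6)
12: 12  (via 4)
1: 13  (via 4)
5: 13  (via 6)
10: 15  (via 6)
2: 23  (via 12)
7: 23  (via 4)
9: 24  (via 4)
8: 27  (via 5)
3: 29  (via 5)
11: 36  (via 9)
Shortest route: 6 → 4 → 9 → 11 = 36 kPa.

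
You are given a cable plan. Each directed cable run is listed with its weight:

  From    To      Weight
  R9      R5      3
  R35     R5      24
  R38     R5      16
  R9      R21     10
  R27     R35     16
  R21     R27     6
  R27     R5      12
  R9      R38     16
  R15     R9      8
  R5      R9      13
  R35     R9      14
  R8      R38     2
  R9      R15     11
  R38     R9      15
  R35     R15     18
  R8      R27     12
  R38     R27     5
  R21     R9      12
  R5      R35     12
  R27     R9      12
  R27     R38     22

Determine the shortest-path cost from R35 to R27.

Settle nodes by increasing distance from R35:
R35: 0
R9: 14  (via R35)
R5: 17  (via R9)
R15: 18  (via R35)
R21: 24  (via R9)
R27: 30  (via R21)
Shortest route: R35 → R9 → R21 → R27 = 30.

30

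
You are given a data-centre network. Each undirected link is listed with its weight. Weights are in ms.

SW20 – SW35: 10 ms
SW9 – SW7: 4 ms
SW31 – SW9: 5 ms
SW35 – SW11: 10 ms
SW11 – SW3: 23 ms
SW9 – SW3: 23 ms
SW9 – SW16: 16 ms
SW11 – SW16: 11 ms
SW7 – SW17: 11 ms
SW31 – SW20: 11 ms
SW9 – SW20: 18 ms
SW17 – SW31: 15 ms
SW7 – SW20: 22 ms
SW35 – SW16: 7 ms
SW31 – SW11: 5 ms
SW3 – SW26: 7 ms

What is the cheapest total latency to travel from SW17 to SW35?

Enumerating some paths:
SW17–SW31–SW11–SW35: 15+5+10 = 30
SW17–SW7–SW9–SW31–SW11–SW35: 11+4+5+5+10 = 35
Cheapest is SW17–SW31–SW11–SW35 at 30 ms.

30 ms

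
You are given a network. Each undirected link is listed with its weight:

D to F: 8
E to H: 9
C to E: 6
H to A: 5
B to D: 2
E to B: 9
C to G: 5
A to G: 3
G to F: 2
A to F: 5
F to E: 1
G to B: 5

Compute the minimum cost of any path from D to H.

15

Settle nodes by increasing distance from D:
D: 0
B: 2  (via D)
G: 7  (via B)
F: 8  (via D)
E: 9  (via F)
A: 10  (via G)
C: 12  (via G)
H: 15  (via A)
Shortest route: D → B → G → A → H = 15.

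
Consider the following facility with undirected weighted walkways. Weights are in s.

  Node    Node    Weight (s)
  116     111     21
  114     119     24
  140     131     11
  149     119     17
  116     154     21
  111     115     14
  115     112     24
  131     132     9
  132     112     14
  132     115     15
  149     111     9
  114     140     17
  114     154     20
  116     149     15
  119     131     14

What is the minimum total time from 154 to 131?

48 s

Candidate routes:
154 - 114 - 140 - 131: 20+17+11 = 48
154 - 114 - 119 - 131: 20+24+14 = 58
154 - 116 - 149 - 119 - 131: 21+15+17+14 = 67
Cheapest is 154 - 114 - 140 - 131 at 48 s.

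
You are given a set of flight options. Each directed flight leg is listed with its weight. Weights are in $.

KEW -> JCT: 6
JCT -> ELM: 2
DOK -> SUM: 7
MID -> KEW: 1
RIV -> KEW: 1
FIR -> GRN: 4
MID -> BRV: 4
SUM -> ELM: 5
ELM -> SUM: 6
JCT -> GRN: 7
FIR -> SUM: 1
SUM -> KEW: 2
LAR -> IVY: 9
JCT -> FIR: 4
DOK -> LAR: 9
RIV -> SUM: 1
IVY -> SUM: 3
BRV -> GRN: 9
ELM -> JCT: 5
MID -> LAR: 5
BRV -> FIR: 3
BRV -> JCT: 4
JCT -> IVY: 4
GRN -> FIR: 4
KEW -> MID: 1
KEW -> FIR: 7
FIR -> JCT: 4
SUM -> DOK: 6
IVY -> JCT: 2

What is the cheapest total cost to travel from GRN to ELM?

Running Dijkstra from GRN:
GRN: 0
FIR: 4  (via GRN)
SUM: 5  (via FIR)
KEW: 7  (via SUM)
JCT: 8  (via FIR)
MID: 8  (via KEW)
ELM: 10  (via SUM)
Shortest route: GRN–FIR–SUM–ELM = $10.

$10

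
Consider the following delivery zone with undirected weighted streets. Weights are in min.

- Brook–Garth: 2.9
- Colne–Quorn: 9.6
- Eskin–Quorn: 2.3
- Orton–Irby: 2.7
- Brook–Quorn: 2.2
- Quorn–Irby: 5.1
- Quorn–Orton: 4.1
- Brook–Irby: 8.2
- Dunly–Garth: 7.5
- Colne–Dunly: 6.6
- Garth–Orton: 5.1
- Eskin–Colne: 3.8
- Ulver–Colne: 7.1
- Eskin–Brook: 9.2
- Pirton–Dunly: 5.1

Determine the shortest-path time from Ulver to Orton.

17.3 min

Shortest distances from Ulver:
Ulver: 0
Colne: 7.1  (via Ulver)
Eskin: 10.9  (via Colne)
Quorn: 13.2  (via Eskin)
Dunly: 13.7  (via Colne)
Brook: 15.4  (via Quorn)
Orton: 17.3  (via Quorn)
Shortest route: Ulver → Colne → Eskin → Quorn → Orton = 17.3 min.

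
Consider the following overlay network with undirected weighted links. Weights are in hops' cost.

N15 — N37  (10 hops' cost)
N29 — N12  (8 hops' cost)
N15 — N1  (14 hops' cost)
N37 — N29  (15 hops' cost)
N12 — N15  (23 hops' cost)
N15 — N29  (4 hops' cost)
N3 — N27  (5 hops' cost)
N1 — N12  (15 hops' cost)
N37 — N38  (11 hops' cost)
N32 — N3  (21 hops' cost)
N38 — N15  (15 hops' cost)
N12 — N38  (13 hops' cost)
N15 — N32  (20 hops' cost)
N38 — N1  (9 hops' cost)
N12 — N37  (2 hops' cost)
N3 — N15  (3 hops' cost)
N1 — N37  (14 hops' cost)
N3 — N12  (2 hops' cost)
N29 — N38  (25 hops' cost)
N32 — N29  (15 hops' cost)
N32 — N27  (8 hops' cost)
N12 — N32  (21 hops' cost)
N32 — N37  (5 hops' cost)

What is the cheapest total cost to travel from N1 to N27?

22 hops' cost

Running Dijkstra from N1:
N1: 0
N38: 9  (via N1)
N37: 14  (via N1)
N15: 14  (via N1)
N12: 15  (via N1)
N3: 17  (via N15)
N29: 18  (via N15)
N32: 19  (via N37)
N27: 22  (via N3)
Shortest route: N1 → N15 → N3 → N27 = 22 hops' cost.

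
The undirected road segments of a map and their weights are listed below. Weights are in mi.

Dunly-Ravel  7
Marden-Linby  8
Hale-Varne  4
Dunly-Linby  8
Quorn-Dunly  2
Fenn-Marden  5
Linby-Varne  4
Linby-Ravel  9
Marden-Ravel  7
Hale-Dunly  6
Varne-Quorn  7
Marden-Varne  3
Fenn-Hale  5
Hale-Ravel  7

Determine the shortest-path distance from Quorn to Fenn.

13 mi

Shortest distances from Quorn:
Quorn: 0
Dunly: 2  (via Quorn)
Varne: 7  (via Quorn)
Hale: 8  (via Dunly)
Ravel: 9  (via Dunly)
Linby: 10  (via Dunly)
Marden: 10  (via Varne)
Fenn: 13  (via Hale)
Shortest route: Quorn → Dunly → Hale → Fenn = 13 mi.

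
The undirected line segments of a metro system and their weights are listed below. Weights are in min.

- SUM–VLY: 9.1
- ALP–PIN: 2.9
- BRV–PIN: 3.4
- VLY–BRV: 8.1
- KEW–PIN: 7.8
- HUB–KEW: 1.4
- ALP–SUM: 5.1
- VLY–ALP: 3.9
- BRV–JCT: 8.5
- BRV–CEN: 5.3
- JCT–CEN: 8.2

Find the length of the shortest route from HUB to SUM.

17.2 min

Running Dijkstra from HUB:
HUB: 0
KEW: 1.4  (via HUB)
PIN: 9.2  (via KEW)
ALP: 12.1  (via PIN)
BRV: 12.6  (via PIN)
VLY: 16  (via ALP)
SUM: 17.2  (via ALP)
Shortest route: HUB–KEW–PIN–ALP–SUM = 17.2 min.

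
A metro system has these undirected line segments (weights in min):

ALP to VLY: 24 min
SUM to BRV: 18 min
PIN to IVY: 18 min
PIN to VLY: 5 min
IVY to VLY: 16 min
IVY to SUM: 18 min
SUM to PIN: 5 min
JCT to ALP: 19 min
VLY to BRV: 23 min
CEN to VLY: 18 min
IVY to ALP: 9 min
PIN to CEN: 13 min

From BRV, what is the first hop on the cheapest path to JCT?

Candidate routes:
BRV - VLY - ALP - JCT: 23+24+19 = 66
BRV - SUM - IVY - ALP - JCT: 18+18+9+19 = 64
BRV - VLY - IVY - ALP - JCT: 23+16+9+19 = 67
BRV - SUM - PIN - IVY - ALP - JCT: 18+5+18+9+19 = 69
The minimum is 64 min via BRV - SUM - IVY - ALP - JCT.
So from BRV the first move is to SUM.

SUM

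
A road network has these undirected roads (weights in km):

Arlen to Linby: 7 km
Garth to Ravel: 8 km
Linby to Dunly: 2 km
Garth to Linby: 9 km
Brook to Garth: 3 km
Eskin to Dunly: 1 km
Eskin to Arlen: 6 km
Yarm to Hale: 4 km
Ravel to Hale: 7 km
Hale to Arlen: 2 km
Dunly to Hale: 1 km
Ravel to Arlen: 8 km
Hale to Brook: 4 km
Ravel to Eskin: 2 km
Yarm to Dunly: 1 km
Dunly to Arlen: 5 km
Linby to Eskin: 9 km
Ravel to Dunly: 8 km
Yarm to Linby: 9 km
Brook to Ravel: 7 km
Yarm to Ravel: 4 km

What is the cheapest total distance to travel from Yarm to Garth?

Enumerating some paths:
Yarm–Dunly–Hale–Brook–Garth: 1+1+4+3 = 9
Yarm–Hale–Brook–Garth: 4+4+3 = 11
The minimum is 9 km via Yarm–Dunly–Hale–Brook–Garth.

9 km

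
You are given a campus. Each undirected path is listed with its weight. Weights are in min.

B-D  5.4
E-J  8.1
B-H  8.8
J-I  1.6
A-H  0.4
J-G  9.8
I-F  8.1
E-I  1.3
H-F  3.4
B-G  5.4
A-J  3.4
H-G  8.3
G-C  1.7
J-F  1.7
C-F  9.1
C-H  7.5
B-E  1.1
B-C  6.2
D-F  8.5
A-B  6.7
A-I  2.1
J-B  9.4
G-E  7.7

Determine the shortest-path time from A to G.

8.7 min

Enumerating some paths:
A → I → E → G: 2.1+1.3+7.7 = 11.1
A → H → G: 0.4+8.3 = 8.7
A → H → C → G: 0.4+7.5+1.7 = 9.6
A → I → E → B → G: 2.1+1.3+1.1+5.4 = 9.9
The minimum is 8.7 min via A → H → G.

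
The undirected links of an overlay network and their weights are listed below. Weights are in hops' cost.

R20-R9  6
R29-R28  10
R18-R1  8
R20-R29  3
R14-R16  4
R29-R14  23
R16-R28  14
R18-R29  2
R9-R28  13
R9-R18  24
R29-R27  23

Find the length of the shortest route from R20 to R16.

Enumerating some paths:
R20–R29–R18–R9–R28–R16: 3+2+24+13+14 = 56
R20–R9–R28–R16: 6+13+14 = 33
R20–R29–R14–R16: 3+23+4 = 30
R20–R29–R28–R16: 3+10+14 = 27
The minimum is 27 hops' cost via R20–R29–R28–R16.

27 hops' cost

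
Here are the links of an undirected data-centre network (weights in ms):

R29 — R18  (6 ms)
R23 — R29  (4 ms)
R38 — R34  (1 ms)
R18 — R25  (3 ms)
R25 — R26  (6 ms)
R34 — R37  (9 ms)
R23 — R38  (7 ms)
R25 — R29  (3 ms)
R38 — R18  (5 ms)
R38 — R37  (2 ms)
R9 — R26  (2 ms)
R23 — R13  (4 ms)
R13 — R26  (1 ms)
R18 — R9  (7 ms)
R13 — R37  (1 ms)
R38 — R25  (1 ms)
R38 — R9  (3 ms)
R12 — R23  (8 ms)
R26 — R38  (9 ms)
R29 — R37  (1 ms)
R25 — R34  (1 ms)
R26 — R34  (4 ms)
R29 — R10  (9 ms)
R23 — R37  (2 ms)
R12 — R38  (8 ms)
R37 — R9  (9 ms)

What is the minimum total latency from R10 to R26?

12 ms

Settle nodes by increasing distance from R10:
R10: 0
R29: 9  (via R10)
R37: 10  (via R29)
R13: 11  (via R37)
R38: 12  (via R37)
R23: 12  (via R37)
R26: 12  (via R13)
Shortest route: R10–R29–R37–R13–R26 = 12 ms.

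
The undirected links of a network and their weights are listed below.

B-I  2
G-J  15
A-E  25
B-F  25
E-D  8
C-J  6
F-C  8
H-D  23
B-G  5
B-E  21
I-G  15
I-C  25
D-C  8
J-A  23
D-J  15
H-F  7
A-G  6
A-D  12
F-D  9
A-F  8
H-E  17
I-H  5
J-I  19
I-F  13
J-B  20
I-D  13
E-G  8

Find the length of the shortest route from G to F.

Candidate routes:
G–B–I–H–F: 5+2+5+7 = 19
G–E–D–F: 8+8+9 = 25
G–B–I–F: 5+2+13 = 20
G–A–F: 6+8 = 14
Cheapest is G–A–F at 14.

14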